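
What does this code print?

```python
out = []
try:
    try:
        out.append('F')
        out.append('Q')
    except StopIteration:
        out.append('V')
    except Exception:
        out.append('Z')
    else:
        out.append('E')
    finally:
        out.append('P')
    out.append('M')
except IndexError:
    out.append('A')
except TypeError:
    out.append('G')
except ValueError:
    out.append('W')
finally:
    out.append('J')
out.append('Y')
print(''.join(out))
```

Execution trace: 'F' (inner try body) → 'Q' (inner try body, no exception) → 'E' (inner else) → 'P' (inner finally) → 'M' (try body, no exception) → 'J' (finally) → 'Y' (after the try/except). Output: FQEPMJY

Answer: FQEPMJY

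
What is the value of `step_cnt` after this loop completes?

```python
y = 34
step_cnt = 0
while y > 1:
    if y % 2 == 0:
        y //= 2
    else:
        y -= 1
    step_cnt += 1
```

Steps to reduce 34 to 1
`step_cnt` takes the values: 0 → 1 → 2 → 3 → 4 → 5 → 6

Answer: 6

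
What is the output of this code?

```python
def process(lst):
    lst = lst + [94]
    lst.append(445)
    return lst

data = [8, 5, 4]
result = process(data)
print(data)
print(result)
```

Key concept: rebinding parameter vs mutation.
Step by step:
`data = [8, 5, 4]` → data = [8, 5, 4]
`result = process(data)` → result = [8, 5, 4, 94, 445]
`print(data)` → prints [8, 5, 4]
`print(result)` → prints [8, 5, 4, 94, 445]

Answer:
[8, 5, 4]
[8, 5, 4, 94, 445]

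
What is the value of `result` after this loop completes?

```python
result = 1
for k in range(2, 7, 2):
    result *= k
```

Product of even numbers 2 to 6
`result` takes the values: 1 → 2 → 8 → 48

Answer: 48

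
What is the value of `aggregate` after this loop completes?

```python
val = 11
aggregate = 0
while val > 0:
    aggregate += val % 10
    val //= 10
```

Sum digits of 11
`aggregate` takes the values: 0 → 1 → 2

Answer: 2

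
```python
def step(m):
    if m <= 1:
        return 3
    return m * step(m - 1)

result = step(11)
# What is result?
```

step(11) = 11 * 10 * 9 * 8 * 7 * 6 * 5 * 4 * 3 * 2 * 3 = 119750400

Answer: 119750400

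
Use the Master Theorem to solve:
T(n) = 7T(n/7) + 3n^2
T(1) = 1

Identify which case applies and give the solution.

a=7, b=7, f(n)=3n^2. log_7(7) = 1. Since c=2 > 1 and the regularity condition holds (7(n/7)^2 = (7/7^2)n^2 with 7/7^2 < 1), Case 3 applies: T(n) = Θ(f(n)) = O(n^2).

Answer: O(n^2) - Case 3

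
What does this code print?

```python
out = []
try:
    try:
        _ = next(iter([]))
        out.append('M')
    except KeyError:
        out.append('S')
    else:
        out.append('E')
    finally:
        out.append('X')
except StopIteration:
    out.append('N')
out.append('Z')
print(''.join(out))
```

Execution trace: 'X' (finally) → 'N' (outer except StopIteration) → 'Z' (after the try/except). Output: XNZ

Answer: XNZ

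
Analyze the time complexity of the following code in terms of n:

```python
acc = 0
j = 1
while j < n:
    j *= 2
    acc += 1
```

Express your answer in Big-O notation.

Each loop level contributes: log n. Multiplying the contributions gives O(log n).

Answer: O(log n)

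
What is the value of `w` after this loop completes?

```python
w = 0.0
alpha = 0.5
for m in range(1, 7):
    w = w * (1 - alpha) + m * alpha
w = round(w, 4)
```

Moving average with lr=0.5
`w` takes the values: 0.0 → 0.5 → 1.25 → 2.125 → 3.0625 → 4.03125 → 5.015625 → 5.0156

Answer: 5.0156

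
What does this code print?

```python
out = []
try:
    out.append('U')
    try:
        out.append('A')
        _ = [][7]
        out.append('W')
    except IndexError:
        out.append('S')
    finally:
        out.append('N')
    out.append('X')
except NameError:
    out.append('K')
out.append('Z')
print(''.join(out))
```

Execution trace: 'U' (try body) → 'A' (inner try body) → 'S' (inner except IndexError) → 'N' (inner finally) → 'X' (try body, no exception) → 'Z' (after the try/except). Output: UASNXZ

Answer: UASNXZ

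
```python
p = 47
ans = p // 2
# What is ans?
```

Trace:
`p = 47` → p = 47
`ans = p // 2` → ans = 23
So ans = 23

Answer: 23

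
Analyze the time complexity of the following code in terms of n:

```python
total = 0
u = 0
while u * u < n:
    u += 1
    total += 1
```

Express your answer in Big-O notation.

Each loop level contributes: √n. Multiplying the contributions gives O(√n).

Answer: O(√n)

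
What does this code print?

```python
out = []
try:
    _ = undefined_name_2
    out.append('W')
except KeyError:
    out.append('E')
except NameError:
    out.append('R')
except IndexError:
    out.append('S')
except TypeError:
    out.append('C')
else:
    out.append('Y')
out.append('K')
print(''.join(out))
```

Execution trace: 'R' (except NameError) → 'K' (after the try/except). Output: RK

Answer: RK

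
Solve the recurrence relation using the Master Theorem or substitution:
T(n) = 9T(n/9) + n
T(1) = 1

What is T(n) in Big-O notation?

By Master Theorem: a=9, b=9, f(n)=n. Since log_9(9) = 1 and f(n) = Θ(n^1), Case 2 applies. T(n) = O(n log n).

Answer: O(n log n)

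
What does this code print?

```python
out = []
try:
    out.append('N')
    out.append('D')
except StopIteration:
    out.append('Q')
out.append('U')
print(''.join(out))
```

Execution trace: 'N' (try body) → 'D' (try body, no exception) → 'U' (after the try/except). Output: NDU

Answer: NDU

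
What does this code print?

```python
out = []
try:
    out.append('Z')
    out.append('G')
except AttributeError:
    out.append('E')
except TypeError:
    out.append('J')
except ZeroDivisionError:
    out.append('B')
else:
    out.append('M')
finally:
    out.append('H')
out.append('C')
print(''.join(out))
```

Execution trace: 'Z' (try body) → 'G' (try body, no exception) → 'M' (else) → 'H' (finally) → 'C' (after the try/except). Output: ZGMHC

Answer: ZGMHC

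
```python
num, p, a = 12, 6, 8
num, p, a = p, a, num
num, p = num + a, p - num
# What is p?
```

Trace:
`num, p, a = 12, 6, 8` → num = 12; p = 6; a = 8
`num, p, a = p, a, num` → num = 6; p = 8; a = 12
`num, p = num + a, p - num` → num = 18; p = 2
So p = 2

Answer: 2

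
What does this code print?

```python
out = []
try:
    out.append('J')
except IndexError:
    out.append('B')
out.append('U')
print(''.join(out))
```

Execution trace: 'J' (try body, no exception) → 'U' (after the try/except). Output: JU

Answer: JU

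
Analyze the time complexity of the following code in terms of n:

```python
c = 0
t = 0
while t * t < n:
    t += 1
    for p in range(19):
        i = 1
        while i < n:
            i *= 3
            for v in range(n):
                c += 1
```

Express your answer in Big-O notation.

Each loop level contributes: √n × 1 × log n × n. Multiplying the contributions gives O(n√n log n).

Answer: O(n√n log n)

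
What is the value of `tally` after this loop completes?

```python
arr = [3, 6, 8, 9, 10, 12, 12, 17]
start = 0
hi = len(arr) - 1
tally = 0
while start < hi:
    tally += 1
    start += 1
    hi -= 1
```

Iterations until pointers meet (list length 8)
`tally` takes the values: 0 → 1 → 2 → 3 → 4

Answer: 4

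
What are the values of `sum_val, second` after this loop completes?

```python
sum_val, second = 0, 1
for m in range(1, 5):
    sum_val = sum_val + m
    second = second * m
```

Sum and factorial of 1 to 4
`sum_val, second` takes the values: (0, 1) → (1, 1) → (3, 1) → (3, 2) → (6, 2) → (6, 6) → (10, 6) → (10, 24)

Answer: 10, 24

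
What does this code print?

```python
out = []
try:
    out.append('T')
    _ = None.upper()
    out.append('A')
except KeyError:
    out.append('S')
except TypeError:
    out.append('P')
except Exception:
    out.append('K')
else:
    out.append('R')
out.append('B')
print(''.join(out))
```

Execution trace: 'T' (try body) → 'K' (except Exception) → 'B' (after the try/except). Output: TKB

Answer: TKB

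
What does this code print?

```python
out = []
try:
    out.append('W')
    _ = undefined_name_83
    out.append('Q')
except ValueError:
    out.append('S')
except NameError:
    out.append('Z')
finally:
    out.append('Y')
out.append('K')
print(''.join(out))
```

Execution trace: 'W' (try body) → 'Z' (except NameError) → 'Y' (finally) → 'K' (after the try/except). Output: WZYK

Answer: WZYK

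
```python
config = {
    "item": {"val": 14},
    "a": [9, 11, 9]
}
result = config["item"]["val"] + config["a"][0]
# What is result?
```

Trace:
`config = { ...` → config = {'item': {'val': 14}, 'a': [9, 11, 9]}
`result = config["item"]["val"] + config["a"][0]` → result = 23
So result = 23

Answer: 23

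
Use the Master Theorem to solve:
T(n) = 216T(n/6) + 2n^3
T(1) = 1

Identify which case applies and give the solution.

a=216, b=6, f(n)=2n^3. log_6(216) = 3. Since c=3 = 3, Case 2 applies: T(n) = Θ(n^log_b(a) · log n) = O(n^3 log n).

Answer: O(n^3 log n) - Case 2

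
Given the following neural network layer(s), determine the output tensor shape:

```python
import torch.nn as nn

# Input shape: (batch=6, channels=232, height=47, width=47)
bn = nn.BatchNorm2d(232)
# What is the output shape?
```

Input: (6, 232, 47, 47) -> Output: (6, 232, 47, 47)

Answer: (6, 232, 47, 47)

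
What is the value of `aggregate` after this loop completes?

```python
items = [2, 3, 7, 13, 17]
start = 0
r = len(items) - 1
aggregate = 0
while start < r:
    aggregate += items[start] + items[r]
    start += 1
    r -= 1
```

Sum of pairs from ends
`aggregate` takes the values: 0 → 19 → 35

Answer: 35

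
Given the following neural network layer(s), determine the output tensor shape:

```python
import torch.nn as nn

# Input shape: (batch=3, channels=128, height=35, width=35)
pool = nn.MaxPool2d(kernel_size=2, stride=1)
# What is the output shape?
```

Input: (3, 128, 35, 35) -> Output: (3, 128, 34, 34)

Answer: (3, 128, 34, 34)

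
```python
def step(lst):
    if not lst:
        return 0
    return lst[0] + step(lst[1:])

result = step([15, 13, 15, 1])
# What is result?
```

15 + 13 + 15 + 1 + 0 = 44

Answer: 44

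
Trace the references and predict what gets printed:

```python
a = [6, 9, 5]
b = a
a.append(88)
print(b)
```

Key concept: basic list aliasing.
Step by step:
`a = [6, 9, 5]` → a = [6, 9, 5]
`b = a` → b = [6, 9, 5] (same object as a)
`a.append(88)` → a = [6, 9, 5, 88] (same object as b); b = [6, 9, 5, 88] (same object as a)
`print(b)` → prints [6, 9, 5, 88]

Answer: [6, 9, 5, 88]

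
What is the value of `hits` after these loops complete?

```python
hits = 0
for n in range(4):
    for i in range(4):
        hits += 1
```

4 * 4 = 16
`hits` takes the values: 0 → 1 → 2 → 3 → 4 → 5 → 6 → 7 → 8 → 9 → 10 → 11 → 12 → 13 → 14 → 15 → 16

Answer: 16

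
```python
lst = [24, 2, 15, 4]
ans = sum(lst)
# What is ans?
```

Trace:
`lst = [24, 2, 15, 4]` → lst = [24, 2, 15, 4]
`ans = sum(lst)` → ans = 45
So ans = 45

Answer: 45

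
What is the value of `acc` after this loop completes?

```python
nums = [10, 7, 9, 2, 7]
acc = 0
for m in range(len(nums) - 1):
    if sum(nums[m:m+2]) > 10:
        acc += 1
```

Count windows with sum > 10
`acc` takes the values: 0 → 1 → 2 → 3

Answer: 3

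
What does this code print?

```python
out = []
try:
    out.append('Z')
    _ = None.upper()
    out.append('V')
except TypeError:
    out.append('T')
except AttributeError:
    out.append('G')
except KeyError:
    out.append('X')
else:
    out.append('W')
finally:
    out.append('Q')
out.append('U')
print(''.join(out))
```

Execution trace: 'Z' (try body) → 'G' (except AttributeError) → 'Q' (finally) → 'U' (after the try/except). Output: ZGQU

Answer: ZGQU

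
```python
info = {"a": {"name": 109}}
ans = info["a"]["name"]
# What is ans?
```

Trace:
`info = {"a": {"name": 109}}` → info = {'a': {'name': 109}}
`ans = info["a"]["name"]` → ans = 109
So ans = 109

Answer: 109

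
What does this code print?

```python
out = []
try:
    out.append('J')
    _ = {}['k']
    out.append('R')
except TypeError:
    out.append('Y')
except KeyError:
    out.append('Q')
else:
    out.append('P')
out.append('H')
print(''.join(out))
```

Execution trace: 'J' (try body) → 'Q' (except KeyError) → 'H' (after the try/except). Output: JQH

Answer: JQH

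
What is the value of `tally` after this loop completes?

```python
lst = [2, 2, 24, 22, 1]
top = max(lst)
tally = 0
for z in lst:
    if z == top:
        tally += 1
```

Count of max value 24 in [2, 2, 24, 22, 1]
`tally` takes the values: 0 → 1

Answer: 1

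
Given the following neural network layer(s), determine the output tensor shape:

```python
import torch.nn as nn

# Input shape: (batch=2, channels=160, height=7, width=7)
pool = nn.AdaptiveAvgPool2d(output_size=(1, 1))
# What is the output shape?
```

Input: (2, 160, 7, 7) -> Output: (2, 160, 1, 1)

Answer: (2, 160, 1, 1)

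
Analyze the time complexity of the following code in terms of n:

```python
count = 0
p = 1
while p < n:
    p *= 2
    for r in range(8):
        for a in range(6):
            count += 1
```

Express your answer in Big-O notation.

Each loop level contributes: log n × 1 × 1. Multiplying the contributions gives O(log n).

Answer: O(log n)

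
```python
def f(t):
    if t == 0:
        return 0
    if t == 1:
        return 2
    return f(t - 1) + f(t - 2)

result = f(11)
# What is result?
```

Build up from base cases: f(0)=0, f(1)=2, f(2)=2, f(3)=4, f(4)=6, f(5)=10, f(6)=16, ..., f(11)=178

Answer: 178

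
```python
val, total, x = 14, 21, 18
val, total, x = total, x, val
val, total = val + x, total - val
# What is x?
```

Trace:
`val, total, x = 14, 21, 18` → val = 14; total = 21; x = 18
`val, total, x = total, x, val` → val = 21; total = 18; x = 14
`val, total = val + x, total - val` → val = 35; total = -3
So x = 14

Answer: 14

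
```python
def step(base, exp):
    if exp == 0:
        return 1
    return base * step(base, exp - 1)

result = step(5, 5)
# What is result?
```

step(5, 5) = 5 * 5 * 5 * 5 * 5 = 3125

Answer: 3125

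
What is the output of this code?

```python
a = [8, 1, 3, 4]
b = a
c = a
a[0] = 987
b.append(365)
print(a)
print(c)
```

Key concept: multiple aliases.
Step by step:
`a = [8, 1, 3, 4]` → a = [8, 1, 3, 4]
`b = a` → b = [8, 1, 3, 4] (same object as a)
`c = a` → c = [8, 1, 3, 4] (same object as a, b)
`a[0] = 987` → a = [987, 1, 3, 4] (same object as b, c); b = [987, 1, 3, 4] (same object as a, c); c = [987, 1, 3, 4] (same object as a, b)
`b.append(365)` → a = [987, 1, 3, 4, 365] (same object as b, c); b = [987, 1, 3, 4, 365] (same object as a, c); c = [987, 1, 3, 4, 365] (same object as a, b)
`print(a)` → prints [987, 1, 3, 4, 365]
`print(c)` → prints [987, 1, 3, 4, 365]

Answer:
[987, 1, 3, 4, 365]
[987, 1, 3, 4, 365]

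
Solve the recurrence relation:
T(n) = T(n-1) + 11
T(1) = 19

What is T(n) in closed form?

Unrolling: T(n) = T(1) + 11·(n-1) = 19 + 11(n-1) = 11n + 8.

Answer: T(n) = 11n + 8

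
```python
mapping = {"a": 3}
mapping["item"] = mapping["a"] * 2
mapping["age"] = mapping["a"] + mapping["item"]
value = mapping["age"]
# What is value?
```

Trace:
`mapping = {"a": 3}` → mapping = {'a': 3}
`mapping["item"] = mapping["a"] * 2` → mapping = {'a': 3, 'item': 6}
`mapping["age"] = mapping["a"] + mapping["item"]` → mapping = {'a': 3, 'item': 6, 'age': 9}
`value = mapping["age"]` → value = 9
So value = 9

Answer: 9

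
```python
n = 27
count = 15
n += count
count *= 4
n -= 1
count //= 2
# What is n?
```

Trace:
`n = 27` → n = 27
`count = 15` → count = 15
`n += count` → n = 42
`count *= 4` → count = 60
`n -= 1` → n = 41
`count //= 2` → count = 30
So n = 41

Answer: 41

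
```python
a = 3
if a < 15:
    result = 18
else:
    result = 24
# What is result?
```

Trace:
`a = 3` → a = 3
`if a < 15: ...` → a < 15 is True → result = 18
So result = 18

Answer: 18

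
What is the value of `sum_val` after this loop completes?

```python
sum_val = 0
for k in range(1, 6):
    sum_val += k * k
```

Sum of squares 1² to 5² = 55
`sum_val` takes the values: 0 → 1 → 5 → 14 → 30 → 55

Answer: 55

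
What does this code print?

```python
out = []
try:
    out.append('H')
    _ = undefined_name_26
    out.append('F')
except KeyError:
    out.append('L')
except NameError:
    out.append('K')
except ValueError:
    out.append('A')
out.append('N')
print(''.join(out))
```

Execution trace: 'H' (try body) → 'K' (except NameError) → 'N' (after the try/except). Output: HKN

Answer: HKN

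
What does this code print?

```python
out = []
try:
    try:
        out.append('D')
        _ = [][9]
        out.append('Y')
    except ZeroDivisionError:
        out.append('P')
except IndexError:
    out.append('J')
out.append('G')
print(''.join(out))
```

Execution trace: 'D' (try body) → 'J' (outer except IndexError) → 'G' (after the try/except). Output: DJG

Answer: DJG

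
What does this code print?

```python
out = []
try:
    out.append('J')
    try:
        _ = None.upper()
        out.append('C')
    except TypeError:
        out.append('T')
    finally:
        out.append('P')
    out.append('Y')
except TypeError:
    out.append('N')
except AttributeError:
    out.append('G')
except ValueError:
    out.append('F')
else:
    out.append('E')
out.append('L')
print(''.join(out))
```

Execution trace: 'J' (try body) → 'P' (inner finally) → 'G' (except AttributeError) → 'L' (after the try/except). Output: JPGL

Answer: JPGL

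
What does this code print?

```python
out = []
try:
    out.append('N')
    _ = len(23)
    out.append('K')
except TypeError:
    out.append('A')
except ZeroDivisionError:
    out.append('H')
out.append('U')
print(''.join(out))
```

Execution trace: 'N' (try body) → 'A' (except TypeError) → 'U' (after the try/except). Output: NAU

Answer: NAU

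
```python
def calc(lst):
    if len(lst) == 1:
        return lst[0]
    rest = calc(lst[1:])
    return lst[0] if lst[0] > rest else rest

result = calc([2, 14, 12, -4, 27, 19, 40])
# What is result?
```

Recursive max over [2, 14, 12, -4, 27, 19, 40] = 40

Answer: 40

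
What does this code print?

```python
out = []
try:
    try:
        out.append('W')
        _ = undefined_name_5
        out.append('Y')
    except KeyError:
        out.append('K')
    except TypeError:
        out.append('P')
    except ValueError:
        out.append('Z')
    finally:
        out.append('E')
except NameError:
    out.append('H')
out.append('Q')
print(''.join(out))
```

Execution trace: 'W' (try body) → 'E' (finally) → 'H' (outer except NameError) → 'Q' (after the try/except). Output: WEHQ

Answer: WEHQ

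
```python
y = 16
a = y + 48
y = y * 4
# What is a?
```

Trace:
`y = 16` → y = 16
`a = y + 48` → a = 64
`y = y * 4` → y = 64
So a = 64

Answer: 64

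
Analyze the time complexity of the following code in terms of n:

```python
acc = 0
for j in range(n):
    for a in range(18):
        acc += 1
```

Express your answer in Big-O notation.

Each loop level contributes: n × 1. Multiplying the contributions gives O(n).

Answer: O(n)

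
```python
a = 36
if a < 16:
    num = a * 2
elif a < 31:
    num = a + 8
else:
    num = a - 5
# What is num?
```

Trace:
`a = 36` → a = 36
`if a < 16: ...` → a < 16 is False, a < 31 is False, take else branch → num = 31
So num = 31

Answer: 31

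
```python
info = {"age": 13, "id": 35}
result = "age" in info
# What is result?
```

Trace:
`info = {"age": 13, "id": 35}` → info = {'age': 13, 'id': 35}
`result = "age" in info` → result = True
So result = True

Answer: True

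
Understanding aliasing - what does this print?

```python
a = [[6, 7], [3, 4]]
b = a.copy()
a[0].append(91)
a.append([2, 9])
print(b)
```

Key concept: shallow copy with nested lists.
Step by step:
`a = [[6, 7], [3, 4]]` → a = [[6, 7], [3, 4]]
`b = a.copy()` → b = [[6, 7], [3, 4]]
`a[0].append(91)` → a = [[6, 7, 91], [3, 4]]; b = [[6, 7, 91], [3, 4]]
`a.append([2, 9])` → a = [[6, 7, 91], [3, 4], [2, 9]]
`print(b)` → prints [[6, 7, 91], [3, 4]]

Answer: [[6, 7, 91], [3, 4]]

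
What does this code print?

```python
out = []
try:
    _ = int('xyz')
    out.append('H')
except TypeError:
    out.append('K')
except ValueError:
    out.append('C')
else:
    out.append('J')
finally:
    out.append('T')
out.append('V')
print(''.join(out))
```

Execution trace: 'C' (except ValueError) → 'T' (finally) → 'V' (after the try/except). Output: CTV

Answer: CTV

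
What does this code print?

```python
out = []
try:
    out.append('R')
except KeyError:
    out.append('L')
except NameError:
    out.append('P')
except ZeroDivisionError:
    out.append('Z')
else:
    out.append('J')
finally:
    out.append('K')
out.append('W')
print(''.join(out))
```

Execution trace: 'R' (try body, no exception) → 'J' (else) → 'K' (finally) → 'W' (after the try/except). Output: RJKW

Answer: RJKW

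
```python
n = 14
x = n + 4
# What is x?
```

Trace:
`n = 14` → n = 14
`x = n + 4` → x = 18
So x = 18

Answer: 18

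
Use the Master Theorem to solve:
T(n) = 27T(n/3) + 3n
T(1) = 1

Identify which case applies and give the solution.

a=27, b=3, f(n)=3n. log_3(27) = 3. Since c=1 < 3, Case 1 applies: T(n) = Θ(n^log_b(a)) = O(n^3).

Answer: O(n^3) - Case 1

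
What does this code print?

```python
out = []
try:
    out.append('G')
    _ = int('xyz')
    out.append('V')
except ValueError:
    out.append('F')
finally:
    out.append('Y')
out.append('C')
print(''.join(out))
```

Execution trace: 'G' (try body) → 'F' (except ValueError) → 'Y' (finally) → 'C' (after the try/except). Output: GFYC

Answer: GFYC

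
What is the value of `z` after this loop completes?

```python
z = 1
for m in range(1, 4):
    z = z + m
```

Start at 1, add 1 through 3
`z` takes the values: 1 → 2 → 4 → 7

Answer: 7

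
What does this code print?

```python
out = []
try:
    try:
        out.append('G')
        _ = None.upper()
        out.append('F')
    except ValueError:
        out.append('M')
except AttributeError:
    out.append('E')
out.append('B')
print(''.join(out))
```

Execution trace: 'G' (try body) → 'E' (outer except AttributeError) → 'B' (after the try/except). Output: GEB

Answer: GEB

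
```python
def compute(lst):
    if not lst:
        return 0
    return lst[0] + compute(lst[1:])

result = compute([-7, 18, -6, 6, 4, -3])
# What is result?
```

(-7) + 18 + (-6) + 6 + 4 + (-3) + 0 = 12

Answer: 12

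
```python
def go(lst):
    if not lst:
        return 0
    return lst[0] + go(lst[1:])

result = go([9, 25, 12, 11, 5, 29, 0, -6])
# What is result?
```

9 + 25 + 12 + 11 + 5 + 29 + 0 + (-6) + 0 = 85

Answer: 85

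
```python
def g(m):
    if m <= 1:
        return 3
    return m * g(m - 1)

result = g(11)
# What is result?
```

g(11) = 11 * 10 * 9 * 8 * 7 * 6 * 5 * 4 * 3 * 2 * 3 = 119750400

Answer: 119750400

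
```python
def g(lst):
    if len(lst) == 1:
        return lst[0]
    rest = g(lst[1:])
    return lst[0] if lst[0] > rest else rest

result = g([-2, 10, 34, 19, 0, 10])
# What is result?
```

Recursive max over [-2, 10, 34, 19, 0, 10] = 34

Answer: 34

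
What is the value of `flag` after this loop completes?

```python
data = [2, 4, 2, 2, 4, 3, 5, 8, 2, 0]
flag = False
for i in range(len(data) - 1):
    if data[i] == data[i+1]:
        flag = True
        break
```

Check consecutive duplicates in [2, 4, 2, 2, 4, 3, 5, 8, 2, 0]
`flag` takes the values: False → True

Answer: True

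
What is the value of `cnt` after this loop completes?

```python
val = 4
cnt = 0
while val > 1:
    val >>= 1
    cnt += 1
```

Count right shifts until 1
`cnt` takes the values: 0 → 1 → 2

Answer: 2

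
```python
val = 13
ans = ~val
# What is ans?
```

Trace:
`val = 13` → val = 13
`ans = ~val` → ans = -14
So ans = -14

Answer: -14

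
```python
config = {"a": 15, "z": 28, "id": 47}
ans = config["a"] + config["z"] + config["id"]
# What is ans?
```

Trace:
`config = {"a": 15, "z": 28, "id": 47}` → config = {'a': 15, 'z': 28, 'id': 47}
`ans = config["a"] + config["z"] + config["id"]` → ans = 90
So ans = 90

Answer: 90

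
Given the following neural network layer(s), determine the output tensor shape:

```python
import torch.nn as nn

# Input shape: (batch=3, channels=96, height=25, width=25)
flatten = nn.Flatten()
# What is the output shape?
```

Input: (3, 96, 25, 25) -> Output: (3, 60000)

Answer: (3, 60000)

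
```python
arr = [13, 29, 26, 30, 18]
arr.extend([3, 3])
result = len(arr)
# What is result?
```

Trace:
`arr = [13, 29, 26, 30, 18]` → arr = [13, 29, 26, 30, 18]
`arr.extend([3, 3])` → arr = [13, 29, 26, 30, 18, 3, 3]
`result = len(arr)` → result = 7
So result = 7

Answer: 7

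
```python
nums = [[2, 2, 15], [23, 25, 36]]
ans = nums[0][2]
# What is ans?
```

Trace:
`nums = [[2, 2, 15], [23, 25, 36]]` → nums = [[2, 2, 15], [23, 25, 36]]
`ans = nums[0][2]` → ans = 15
So ans = 15

Answer: 15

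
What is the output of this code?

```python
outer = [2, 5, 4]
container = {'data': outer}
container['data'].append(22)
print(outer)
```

Key concept: dict holds reference to list.
Step by step:
`outer = [2, 5, 4]` → outer = [2, 5, 4]
`container = {'data': outer}` → container = {'data': [2, 5, 4]}
`container['data'].append(22)` → outer = [2, 5, 4, 22]; container = {'data': [2, 5, 4, 22]}
`print(outer)` → prints [2, 5, 4, 22]

Answer: [2, 5, 4, 22]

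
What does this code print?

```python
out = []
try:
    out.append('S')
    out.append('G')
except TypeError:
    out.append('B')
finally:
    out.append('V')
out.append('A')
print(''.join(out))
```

Execution trace: 'S' (try body) → 'G' (try body, no exception) → 'V' (finally) → 'A' (after the try/except). Output: SGVA

Answer: SGVA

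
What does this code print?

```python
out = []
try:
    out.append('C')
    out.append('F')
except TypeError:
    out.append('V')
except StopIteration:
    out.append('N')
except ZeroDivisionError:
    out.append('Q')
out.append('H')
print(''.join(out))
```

Execution trace: 'C' (try body) → 'F' (try body, no exception) → 'H' (after the try/except). Output: CFH

Answer: CFH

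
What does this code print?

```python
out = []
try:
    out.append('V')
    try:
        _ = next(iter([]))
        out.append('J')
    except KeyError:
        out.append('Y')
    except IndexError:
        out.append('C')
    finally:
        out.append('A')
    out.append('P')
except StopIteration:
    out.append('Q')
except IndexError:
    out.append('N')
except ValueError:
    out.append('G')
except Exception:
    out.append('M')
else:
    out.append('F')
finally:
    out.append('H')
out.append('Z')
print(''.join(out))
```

Execution trace: 'V' (try body) → 'A' (inner finally) → 'Q' (except StopIteration) → 'H' (finally) → 'Z' (after the try/except). Output: VAQHZ

Answer: VAQHZ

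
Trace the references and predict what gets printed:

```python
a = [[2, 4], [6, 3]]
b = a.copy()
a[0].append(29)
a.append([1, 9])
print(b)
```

Key concept: shallow copy with nested lists.
Step by step:
`a = [[2, 4], [6, 3]]` → a = [[2, 4], [6, 3]]
`b = a.copy()` → b = [[2, 4], [6, 3]]
`a[0].append(29)` → a = [[2, 4, 29], [6, 3]]; b = [[2, 4, 29], [6, 3]]
`a.append([1, 9])` → a = [[2, 4, 29], [6, 3], [1, 9]]
`print(b)` → prints [[2, 4, 29], [6, 3]]

Answer: [[2, 4, 29], [6, 3]]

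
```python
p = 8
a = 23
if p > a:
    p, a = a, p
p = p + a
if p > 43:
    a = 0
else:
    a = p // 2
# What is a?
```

Trace:
`p = 8` → p = 8
`a = 23` → a = 23
`if p > a: ...` → p > a is False → no variable changes
`p = p + a` → p = 31
`if p > 43: ...` → p > 43 is False, take else branch → a = 15
So a = 15

Answer: 15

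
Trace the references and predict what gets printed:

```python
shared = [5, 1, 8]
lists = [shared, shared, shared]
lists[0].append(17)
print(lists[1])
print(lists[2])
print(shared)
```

Key concept: list of same reference.
Step by step:
`shared = [5, 1, 8]` → shared = [5, 1, 8]
`lists = [shared, shared, shared]` → lists = [[5, 1, 8], [5, 1, 8], [5, 1, 8]]
`lists[0].append(17)` → shared = [5, 1, 8, 17]; lists = [[5, 1, 8, 17], [5, 1, 8, 17], [5, 1, 8, 17]]
`print(lists[1])` → prints [5, 1, 8, 17]
`print(lists[2])` → prints [5, 1, 8, 17]
`print(shared)` → prints [5, 1, 8, 17]

Answer:
[5, 1, 8, 17]
[5, 1, 8, 17]
[5, 1, 8, 17]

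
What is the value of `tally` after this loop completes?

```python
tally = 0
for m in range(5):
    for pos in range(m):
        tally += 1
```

Triangle number: 0+1+2+...+4
`tally` takes the values: 0 → 1 → 2 → 3 → 4 → 5 → 6 → 7 → 8 → 9 → 10

Answer: 10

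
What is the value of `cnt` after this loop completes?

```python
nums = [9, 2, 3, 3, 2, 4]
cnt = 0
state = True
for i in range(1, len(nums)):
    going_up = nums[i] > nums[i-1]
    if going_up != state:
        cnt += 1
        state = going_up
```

Count direction changes in [9, 2, 3, 3, 2, 4]
`cnt` takes the values: 0 → 1 → 2 → 3 → 4

Answer: 4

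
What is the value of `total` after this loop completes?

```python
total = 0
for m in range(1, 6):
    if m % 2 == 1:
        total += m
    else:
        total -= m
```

Add odd, subtract even
`total` takes the values: 0 → 1 → -1 → 2 → -2 → 3

Answer: 3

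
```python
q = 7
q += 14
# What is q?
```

Trace:
`q = 7` → q = 7
`q += 14` → q = 21
So q = 21

Answer: 21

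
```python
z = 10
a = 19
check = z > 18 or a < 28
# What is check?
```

Trace:
`z = 10` → z = 10
`a = 19` → a = 19
`check = z > 18 or a < 28` → check = True
So check = True

Answer: True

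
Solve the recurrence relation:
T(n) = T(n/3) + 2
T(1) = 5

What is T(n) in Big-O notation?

Each step divides n by 3 and adds 2. After log_3(n) steps we reach T(1)=5. So T(n) = 2·log_3(n) + 5 = O(log n).

Answer: O(log n)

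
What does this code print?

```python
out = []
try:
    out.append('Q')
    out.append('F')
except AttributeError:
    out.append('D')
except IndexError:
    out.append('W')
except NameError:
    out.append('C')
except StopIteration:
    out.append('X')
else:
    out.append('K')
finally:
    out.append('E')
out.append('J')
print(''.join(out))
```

Execution trace: 'Q' (try body) → 'F' (try body, no exception) → 'K' (else) → 'E' (finally) → 'J' (after the try/except). Output: QFKEJ

Answer: QFKEJ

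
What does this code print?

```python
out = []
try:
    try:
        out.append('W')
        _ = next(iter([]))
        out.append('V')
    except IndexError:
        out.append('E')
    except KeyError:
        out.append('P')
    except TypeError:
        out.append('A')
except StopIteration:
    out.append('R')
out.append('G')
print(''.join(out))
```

Execution trace: 'W' (try body) → 'R' (outer except StopIteration) → 'G' (after the try/except). Output: WRG

Answer: WRG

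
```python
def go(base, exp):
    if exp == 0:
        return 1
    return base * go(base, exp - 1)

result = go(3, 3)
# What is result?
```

go(3, 3) = 3 * 3 * 3 = 27

Answer: 27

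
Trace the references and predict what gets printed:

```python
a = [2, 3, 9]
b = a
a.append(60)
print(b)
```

Key concept: basic list aliasing.
Step by step:
`a = [2, 3, 9]` → a = [2, 3, 9]
`b = a` → b = [2, 3, 9] (same object as a)
`a.append(60)` → a = [2, 3, 9, 60] (same object as b); b = [2, 3, 9, 60] (same object as a)
`print(b)` → prints [2, 3, 9, 60]

Answer: [2, 3, 9, 60]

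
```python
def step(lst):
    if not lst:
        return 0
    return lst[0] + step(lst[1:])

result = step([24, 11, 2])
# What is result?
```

24 + 11 + 2 + 0 = 37

Answer: 37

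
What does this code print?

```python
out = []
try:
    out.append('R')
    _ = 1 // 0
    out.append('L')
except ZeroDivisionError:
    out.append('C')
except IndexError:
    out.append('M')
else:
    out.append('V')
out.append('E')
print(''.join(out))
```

Execution trace: 'R' (try body) → 'C' (except ZeroDivisionError) → 'E' (after the try/except). Output: RCE

Answer: RCE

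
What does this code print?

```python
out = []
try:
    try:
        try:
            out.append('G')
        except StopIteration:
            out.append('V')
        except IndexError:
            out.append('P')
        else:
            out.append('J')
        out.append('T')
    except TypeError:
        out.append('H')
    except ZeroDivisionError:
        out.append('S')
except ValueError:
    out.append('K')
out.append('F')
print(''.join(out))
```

Execution trace: 'G' (inner try body, no exception) → 'J' (inner else) → 'T' (try body, no exception) → 'F' (after the try/except). Output: GJTF

Answer: GJTF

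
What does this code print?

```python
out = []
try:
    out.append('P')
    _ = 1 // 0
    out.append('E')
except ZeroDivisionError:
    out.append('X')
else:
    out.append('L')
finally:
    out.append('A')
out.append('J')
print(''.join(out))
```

Execution trace: 'P' (try body) → 'X' (except ZeroDivisionError) → 'A' (finally) → 'J' (after the try/except). Output: PXAJ

Answer: PXAJ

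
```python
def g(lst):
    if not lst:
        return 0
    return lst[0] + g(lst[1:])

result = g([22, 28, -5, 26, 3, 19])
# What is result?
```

22 + 28 + (-5) + 26 + 3 + 19 + 0 = 93

Answer: 93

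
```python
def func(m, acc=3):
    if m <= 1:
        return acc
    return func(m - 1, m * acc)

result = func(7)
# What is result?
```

Accumulator trace (n, acc): (7, 3) -> (6, 21) -> (5, 126) -> (4, 630) -> (3, 2520) -> (2, 7560) -> (1, 15120) -> return 15120

Answer: 15120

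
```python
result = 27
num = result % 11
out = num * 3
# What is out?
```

Trace:
`result = 27` → result = 27
`num = result % 11` → num = 5
`out = num * 3` → out = 15
So out = 15

Answer: 15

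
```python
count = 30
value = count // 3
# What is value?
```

Trace:
`count = 30` → count = 30
`value = count // 3` → value = 10
So value = 10

Answer: 10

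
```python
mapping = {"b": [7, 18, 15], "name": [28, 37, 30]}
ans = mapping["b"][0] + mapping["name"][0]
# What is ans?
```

Trace:
`mapping = {"b": [7, 18, 15], "name": [28, 37, 30]}` → mapping = {'b': [7, 18, 15], 'name': [28, 37, 30]}
`ans = mapping["b"][0] + mapping["name"][0]` → ans = 35
So ans = 35

Answer: 35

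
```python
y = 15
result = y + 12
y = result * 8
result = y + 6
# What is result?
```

Trace:
`y = 15` → y = 15
`result = y + 12` → result = 27
`y = result * 8` → y = 216
`result = y + 6` → result = 222
So result = 222

Answer: 222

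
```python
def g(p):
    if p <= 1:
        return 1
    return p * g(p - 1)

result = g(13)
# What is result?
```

g(13) = 13 * 12 * 11 * 10 * 9 * 8 * 7 * 6 * 5 * 4 * 3 * 2 * 1 = 6227020800

Answer: 6227020800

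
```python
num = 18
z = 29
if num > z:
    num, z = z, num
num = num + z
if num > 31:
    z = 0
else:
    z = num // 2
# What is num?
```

Trace:
`num = 18` → num = 18
`z = 29` → z = 29
`if num > z: ...` → num > z is False → no variable changes
`num = num + z` → num = 47
`if num > 31: ...` → num > 31 is True → z = 0
So num = 47

Answer: 47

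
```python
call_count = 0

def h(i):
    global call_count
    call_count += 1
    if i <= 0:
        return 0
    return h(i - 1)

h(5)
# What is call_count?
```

Linear recursion stepping by 1: 6 calls from i=5 down to ≤0.

Answer: 6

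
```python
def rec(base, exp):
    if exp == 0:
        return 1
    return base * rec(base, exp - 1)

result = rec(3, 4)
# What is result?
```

rec(3, 4) = 3 * 3 * 3 * 3 = 81

Answer: 81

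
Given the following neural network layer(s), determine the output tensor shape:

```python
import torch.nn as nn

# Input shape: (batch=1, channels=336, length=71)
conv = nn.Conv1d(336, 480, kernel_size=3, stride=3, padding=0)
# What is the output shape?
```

Input: (1, 336, 71) -> Output: (1, 480, 23)

Answer: (1, 480, 23)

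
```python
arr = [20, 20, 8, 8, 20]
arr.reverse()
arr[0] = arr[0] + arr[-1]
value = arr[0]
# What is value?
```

Trace:
`arr = [20, 20, 8, 8, 20]` → arr = [20, 20, 8, 8, 20]
`arr.reverse()` → arr = [20, 8, 8, 20, 20]
`arr[0] = arr[0] + arr[-1]` → arr = [40, 8, 8, 20, 20]
`value = arr[0]` → value = 40
So value = 40

Answer: 40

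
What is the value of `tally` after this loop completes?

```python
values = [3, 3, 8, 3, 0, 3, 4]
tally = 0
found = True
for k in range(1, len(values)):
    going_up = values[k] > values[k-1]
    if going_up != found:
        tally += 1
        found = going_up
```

Count direction changes in [3, 3, 8, 3, 0, 3, 4]
`tally` takes the values: 0 → 1 → 2 → 3 → 4

Answer: 4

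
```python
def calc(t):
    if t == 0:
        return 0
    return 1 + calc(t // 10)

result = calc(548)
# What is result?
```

Count of digits of 548: 3

Answer: 3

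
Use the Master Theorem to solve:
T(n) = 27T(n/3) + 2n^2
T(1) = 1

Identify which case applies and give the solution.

a=27, b=3, f(n)=2n^2. log_3(27) = 3. Since c=2 < 3, Case 1 applies: T(n) = Θ(n^log_b(a)) = O(n^3).

Answer: O(n^3) - Case 1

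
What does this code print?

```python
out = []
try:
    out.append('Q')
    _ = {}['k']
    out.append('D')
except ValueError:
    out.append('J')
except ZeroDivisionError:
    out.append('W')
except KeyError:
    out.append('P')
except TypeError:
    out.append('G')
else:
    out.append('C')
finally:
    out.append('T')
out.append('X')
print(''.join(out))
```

Execution trace: 'Q' (try body) → 'P' (except KeyError) → 'T' (finally) → 'X' (after the try/except). Output: QPTX

Answer: QPTX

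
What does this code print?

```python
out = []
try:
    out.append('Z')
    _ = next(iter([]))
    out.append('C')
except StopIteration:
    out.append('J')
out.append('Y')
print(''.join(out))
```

Execution trace: 'Z' (try body) → 'J' (except StopIteration) → 'Y' (after the try/except). Output: ZJY

Answer: ZJY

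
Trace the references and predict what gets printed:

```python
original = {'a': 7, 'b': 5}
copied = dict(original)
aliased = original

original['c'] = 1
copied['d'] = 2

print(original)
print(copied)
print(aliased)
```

Key concept: dict() creates copy, assignment creates alias.
Step by step:
`original = {'a': 7, 'b': 5}` → original = {'a': 7, 'b': 5}
`copied = dict(original)` → copied = {'a': 7, 'b': 5}
`aliased = original` → aliased = {'a': 7, 'b': 5} (same object as original)
`original['c'] = 1` → original = {'a': 7, 'b': 5, 'c': 1} (same object as aliased); aliased = {'a': 7, 'b': 5, 'c': 1} (same object as original)
`copied['d'] = 2` → copied = {'a': 7, 'b': 5, 'd': 2}
`print(original)` → prints {'a': 7, 'b': 5, 'c': 1}
`print(copied)` → prints {'a': 7, 'b': 5, 'd': 2}
`print(aliased)` → prints {'a': 7, 'b': 5, 'c': 1}

Answer:
{'a': 7, 'b': 5, 'c': 1}
{'a': 7, 'b': 5, 'd': 2}
{'a': 7, 'b': 5, 'c': 1}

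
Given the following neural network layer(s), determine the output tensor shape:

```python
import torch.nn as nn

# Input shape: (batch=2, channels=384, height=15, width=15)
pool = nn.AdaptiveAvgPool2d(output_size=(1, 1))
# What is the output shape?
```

Input: (2, 384, 15, 15) -> Output: (2, 384, 1, 1)

Answer: (2, 384, 1, 1)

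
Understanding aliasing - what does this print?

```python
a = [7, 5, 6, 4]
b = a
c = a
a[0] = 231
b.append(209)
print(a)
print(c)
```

Key concept: multiple aliases.
Step by step:
`a = [7, 5, 6, 4]` → a = [7, 5, 6, 4]
`b = a` → b = [7, 5, 6, 4] (same object as a)
`c = a` → c = [7, 5, 6, 4] (same object as a, b)
`a[0] = 231` → a = [231, 5, 6, 4] (same object as b, c); b = [231, 5, 6, 4] (same object as a, c); c = [231, 5, 6, 4] (same object as a, b)
`b.append(209)` → a = [231, 5, 6, 4, 209] (same object as b, c); b = [231, 5, 6, 4, 209] (same object as a, c); c = [231, 5, 6, 4, 209] (same object as a, b)
`print(a)` → prints [231, 5, 6, 4, 209]
`print(c)` → prints [231, 5, 6, 4, 209]

Answer:
[231, 5, 6, 4, 209]
[231, 5, 6, 4, 209]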